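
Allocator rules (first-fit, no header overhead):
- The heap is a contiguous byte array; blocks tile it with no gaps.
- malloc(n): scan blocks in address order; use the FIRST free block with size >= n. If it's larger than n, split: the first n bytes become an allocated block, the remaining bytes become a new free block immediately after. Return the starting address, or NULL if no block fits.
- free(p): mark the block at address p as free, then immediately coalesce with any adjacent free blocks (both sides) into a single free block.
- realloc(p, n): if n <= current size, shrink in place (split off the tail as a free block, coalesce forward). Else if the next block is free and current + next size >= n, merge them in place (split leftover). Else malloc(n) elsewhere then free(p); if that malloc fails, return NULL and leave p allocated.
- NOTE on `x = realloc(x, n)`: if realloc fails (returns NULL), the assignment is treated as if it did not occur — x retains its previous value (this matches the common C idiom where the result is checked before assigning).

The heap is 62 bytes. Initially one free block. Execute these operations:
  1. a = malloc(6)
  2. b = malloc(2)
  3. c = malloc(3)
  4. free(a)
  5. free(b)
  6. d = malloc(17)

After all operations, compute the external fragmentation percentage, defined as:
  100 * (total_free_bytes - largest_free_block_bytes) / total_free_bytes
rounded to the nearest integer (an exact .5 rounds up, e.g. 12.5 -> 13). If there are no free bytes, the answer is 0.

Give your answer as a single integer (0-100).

Op 1: a = malloc(6) -> a = 0; heap: [0-5 ALLOC][6-61 FREE]
Op 2: b = malloc(2) -> b = 6; heap: [0-5 ALLOC][6-7 ALLOC][8-61 FREE]
Op 3: c = malloc(3) -> c = 8; heap: [0-5 ALLOC][6-7 ALLOC][8-10 ALLOC][11-61 FREE]
Op 4: free(a) -> (freed a); heap: [0-5 FREE][6-7 ALLOC][8-10 ALLOC][11-61 FREE]
Op 5: free(b) -> (freed b); heap: [0-7 FREE][8-10 ALLOC][11-61 FREE]
Op 6: d = malloc(17) -> d = 11; heap: [0-7 FREE][8-10 ALLOC][11-27 ALLOC][28-61 FREE]
Free blocks: [8 34] total_free=42 largest=34 -> 100*(42-34)/42 = 800/42 ≈ 19.048 -> rounds to 19

Answer: 19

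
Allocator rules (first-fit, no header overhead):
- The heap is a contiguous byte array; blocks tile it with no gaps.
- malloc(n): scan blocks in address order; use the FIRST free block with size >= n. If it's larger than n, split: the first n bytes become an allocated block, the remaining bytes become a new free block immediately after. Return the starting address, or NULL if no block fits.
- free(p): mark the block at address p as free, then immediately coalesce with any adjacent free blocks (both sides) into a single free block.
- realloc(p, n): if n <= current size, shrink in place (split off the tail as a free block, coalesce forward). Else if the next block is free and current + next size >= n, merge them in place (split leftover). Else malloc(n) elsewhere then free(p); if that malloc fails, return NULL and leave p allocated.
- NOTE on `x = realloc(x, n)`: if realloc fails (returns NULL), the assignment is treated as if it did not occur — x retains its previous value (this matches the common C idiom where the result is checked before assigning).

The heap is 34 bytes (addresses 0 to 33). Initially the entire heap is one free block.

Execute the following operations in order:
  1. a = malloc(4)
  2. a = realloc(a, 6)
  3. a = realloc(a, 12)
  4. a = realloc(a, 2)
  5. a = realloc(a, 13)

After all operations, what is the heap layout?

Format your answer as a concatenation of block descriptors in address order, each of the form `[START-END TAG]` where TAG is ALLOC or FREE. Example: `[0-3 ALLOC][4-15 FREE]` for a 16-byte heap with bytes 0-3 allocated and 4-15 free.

Answer: [0-12 ALLOC][13-33 FREE]

Derivation:
Op 1: a = malloc(4) -> a = 0; heap: [0-3 ALLOC][4-33 FREE]
Op 2: a = realloc(a, 6) -> a = 0; heap: [0-5 ALLOC][6-33 FREE]
Op 3: a = realloc(a, 12) -> a = 0; heap: [0-11 ALLOC][12-33 FREE]
Op 4: a = realloc(a, 2) -> a = 0; heap: [0-1 ALLOC][2-33 FREE]
Op 5: a = realloc(a, 13) -> a = 0; heap: [0-12 ALLOC][13-33 FREE]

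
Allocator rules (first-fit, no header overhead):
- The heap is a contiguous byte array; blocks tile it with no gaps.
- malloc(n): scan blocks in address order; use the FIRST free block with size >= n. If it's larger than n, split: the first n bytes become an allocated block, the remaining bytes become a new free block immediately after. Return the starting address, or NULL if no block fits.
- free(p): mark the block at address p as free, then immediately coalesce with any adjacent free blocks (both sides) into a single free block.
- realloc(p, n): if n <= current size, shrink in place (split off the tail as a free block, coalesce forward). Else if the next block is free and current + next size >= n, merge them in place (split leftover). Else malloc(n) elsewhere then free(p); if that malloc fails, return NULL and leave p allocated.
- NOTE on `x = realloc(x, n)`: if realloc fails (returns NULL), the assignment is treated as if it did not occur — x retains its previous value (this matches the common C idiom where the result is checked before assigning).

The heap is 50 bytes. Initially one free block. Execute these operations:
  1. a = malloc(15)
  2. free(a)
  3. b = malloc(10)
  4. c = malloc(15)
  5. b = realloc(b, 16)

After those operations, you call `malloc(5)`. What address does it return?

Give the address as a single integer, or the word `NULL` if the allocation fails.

Op 1: a = malloc(15) -> a = 0; heap: [0-14 ALLOC][15-49 FREE]
Op 2: free(a) -> (freed a); heap: [0-49 FREE]
Op 3: b = malloc(10) -> b = 0; heap: [0-9 ALLOC][10-49 FREE]
Op 4: c = malloc(15) -> c = 10; heap: [0-9 ALLOC][10-24 ALLOC][25-49 FREE]
Op 5: b = realloc(b, 16) -> b = 25; heap: [0-9 FREE][10-24 ALLOC][25-40 ALLOC][41-49 FREE]
malloc(5): first-fit scan over [0-9 FREE][10-24 ALLOC][25-40 ALLOC][41-49 FREE] -> 0

Answer: 0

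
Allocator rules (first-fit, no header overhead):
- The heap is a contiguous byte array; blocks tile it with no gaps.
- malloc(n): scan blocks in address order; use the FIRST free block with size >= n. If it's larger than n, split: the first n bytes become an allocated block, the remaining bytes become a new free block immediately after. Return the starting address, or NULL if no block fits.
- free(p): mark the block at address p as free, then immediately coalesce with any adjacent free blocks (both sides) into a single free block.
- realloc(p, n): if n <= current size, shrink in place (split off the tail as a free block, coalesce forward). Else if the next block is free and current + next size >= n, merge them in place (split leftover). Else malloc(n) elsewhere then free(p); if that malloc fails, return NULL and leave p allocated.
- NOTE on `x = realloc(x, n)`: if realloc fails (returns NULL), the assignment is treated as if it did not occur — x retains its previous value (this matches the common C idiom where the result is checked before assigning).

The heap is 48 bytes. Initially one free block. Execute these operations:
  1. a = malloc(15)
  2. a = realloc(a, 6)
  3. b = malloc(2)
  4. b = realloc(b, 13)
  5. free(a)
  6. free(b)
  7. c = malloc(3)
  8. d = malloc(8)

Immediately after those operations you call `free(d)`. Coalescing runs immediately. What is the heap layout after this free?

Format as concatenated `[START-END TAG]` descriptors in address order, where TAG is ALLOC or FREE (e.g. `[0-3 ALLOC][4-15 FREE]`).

Op 1: a = malloc(15) -> a = 0; heap: [0-14 ALLOC][15-47 FREE]
Op 2: a = realloc(a, 6) -> a = 0; heap: [0-5 ALLOC][6-47 FREE]
Op 3: b = malloc(2) -> b = 6; heap: [0-5 ALLOC][6-7 ALLOC][8-47 FREE]
Op 4: b = realloc(b, 13) -> b = 6; heap: [0-5 ALLOC][6-18 ALLOC][19-47 FREE]
Op 5: free(a) -> (freed a); heap: [0-5 FREE][6-18 ALLOC][19-47 FREE]
Op 6: free(b) -> (freed b); heap: [0-47 FREE]
Op 7: c = malloc(3) -> c = 0; heap: [0-2 ALLOC][3-47 FREE]
Op 8: d = malloc(8) -> d = 3; heap: [0-2 ALLOC][3-10 ALLOC][11-47 FREE]
free(d): d = 3 -> block [3-10 ALLOC]; mark free, coalesce with adjacent free neighbors -> [0-2 ALLOC][3-47 FREE]

Answer: [0-2 ALLOC][3-47 FREE]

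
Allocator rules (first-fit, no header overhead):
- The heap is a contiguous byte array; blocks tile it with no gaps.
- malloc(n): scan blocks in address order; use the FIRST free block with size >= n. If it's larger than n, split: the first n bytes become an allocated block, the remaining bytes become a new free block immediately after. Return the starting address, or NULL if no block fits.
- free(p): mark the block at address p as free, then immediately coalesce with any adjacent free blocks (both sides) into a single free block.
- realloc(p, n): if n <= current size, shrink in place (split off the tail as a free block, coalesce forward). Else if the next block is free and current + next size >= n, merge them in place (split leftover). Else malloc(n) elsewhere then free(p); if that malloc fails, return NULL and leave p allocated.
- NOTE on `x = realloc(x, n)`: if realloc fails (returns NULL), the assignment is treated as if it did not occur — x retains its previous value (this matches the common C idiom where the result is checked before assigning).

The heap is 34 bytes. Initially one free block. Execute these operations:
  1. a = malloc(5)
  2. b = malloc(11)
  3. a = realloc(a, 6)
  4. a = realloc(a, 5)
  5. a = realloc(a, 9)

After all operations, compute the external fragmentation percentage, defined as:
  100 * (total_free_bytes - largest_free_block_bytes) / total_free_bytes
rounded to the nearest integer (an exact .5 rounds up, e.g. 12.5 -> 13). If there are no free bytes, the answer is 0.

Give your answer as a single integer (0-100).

Op 1: a = malloc(5) -> a = 0; heap: [0-4 ALLOC][5-33 FREE]
Op 2: b = malloc(11) -> b = 5; heap: [0-4 ALLOC][5-15 ALLOC][16-33 FREE]
Op 3: a = realloc(a, 6) -> a = 16; heap: [0-4 FREE][5-15 ALLOC][16-21 ALLOC][22-33 FREE]
Op 4: a = realloc(a, 5) -> a = 16; heap: [0-4 FREE][5-15 ALLOC][16-20 ALLOC][21-33 FREE]
Op 5: a = realloc(a, 9) -> a = 16; heap: [0-4 FREE][5-15 ALLOC][16-24 ALLOC][25-33 FREE]
Free blocks: [5 9] total_free=14 largest=9 -> 100*(14-9)/14 = 500/14 ≈ 35.714 -> rounds to 36

Answer: 36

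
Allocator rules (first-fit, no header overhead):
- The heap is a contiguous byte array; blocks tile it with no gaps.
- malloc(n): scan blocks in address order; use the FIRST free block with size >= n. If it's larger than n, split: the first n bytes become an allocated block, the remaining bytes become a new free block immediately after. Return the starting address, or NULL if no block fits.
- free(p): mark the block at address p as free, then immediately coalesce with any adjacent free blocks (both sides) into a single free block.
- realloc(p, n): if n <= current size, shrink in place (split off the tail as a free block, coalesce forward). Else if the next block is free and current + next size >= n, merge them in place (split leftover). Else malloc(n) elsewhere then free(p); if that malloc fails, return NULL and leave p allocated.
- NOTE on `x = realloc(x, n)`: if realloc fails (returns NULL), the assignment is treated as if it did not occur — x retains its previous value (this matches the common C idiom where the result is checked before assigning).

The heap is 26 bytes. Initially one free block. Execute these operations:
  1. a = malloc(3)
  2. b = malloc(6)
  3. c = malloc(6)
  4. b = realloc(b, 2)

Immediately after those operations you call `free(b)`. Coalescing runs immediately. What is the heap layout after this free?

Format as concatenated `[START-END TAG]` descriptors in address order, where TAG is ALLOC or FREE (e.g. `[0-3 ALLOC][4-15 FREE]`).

Answer: [0-2 ALLOC][3-8 FREE][9-14 ALLOC][15-25 FREE]

Derivation:
Op 1: a = malloc(3) -> a = 0; heap: [0-2 ALLOC][3-25 FREE]
Op 2: b = malloc(6) -> b = 3; heap: [0-2 ALLOC][3-8 ALLOC][9-25 FREE]
Op 3: c = malloc(6) -> c = 9; heap: [0-2 ALLOC][3-8 ALLOC][9-14 ALLOC][15-25 FREE]
Op 4: b = realloc(b, 2) -> b = 3; heap: [0-2 ALLOC][3-4 ALLOC][5-8 FREE][9-14 ALLOC][15-25 FREE]
free(b): b = 3 -> block [3-4 ALLOC]; mark free, coalesce with adjacent free neighbors -> [0-2 ALLOC][3-8 FREE][9-14 ALLOC][15-25 FREE]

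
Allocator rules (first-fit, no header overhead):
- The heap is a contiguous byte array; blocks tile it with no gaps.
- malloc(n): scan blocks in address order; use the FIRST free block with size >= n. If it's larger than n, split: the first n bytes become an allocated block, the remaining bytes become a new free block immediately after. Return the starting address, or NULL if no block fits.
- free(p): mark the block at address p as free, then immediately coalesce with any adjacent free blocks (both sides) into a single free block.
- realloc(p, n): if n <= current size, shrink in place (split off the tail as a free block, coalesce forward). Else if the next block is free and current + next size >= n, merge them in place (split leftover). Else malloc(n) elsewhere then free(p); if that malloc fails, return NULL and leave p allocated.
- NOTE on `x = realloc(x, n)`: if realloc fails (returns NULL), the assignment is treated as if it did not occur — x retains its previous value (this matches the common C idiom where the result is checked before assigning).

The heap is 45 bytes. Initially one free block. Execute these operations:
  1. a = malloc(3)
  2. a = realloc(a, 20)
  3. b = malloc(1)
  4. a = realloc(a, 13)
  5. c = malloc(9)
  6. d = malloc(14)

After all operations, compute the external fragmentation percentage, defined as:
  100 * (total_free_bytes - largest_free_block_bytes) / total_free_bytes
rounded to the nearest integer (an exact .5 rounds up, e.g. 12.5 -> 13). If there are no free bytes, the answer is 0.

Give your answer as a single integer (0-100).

Answer: 13

Derivation:
Op 1: a = malloc(3) -> a = 0; heap: [0-2 ALLOC][3-44 FREE]
Op 2: a = realloc(a, 20) -> a = 0; heap: [0-19 ALLOC][20-44 FREE]
Op 3: b = malloc(1) -> b = 20; heap: [0-19 ALLOC][20-20 ALLOC][21-44 FREE]
Op 4: a = realloc(a, 13) -> a = 0; heap: [0-12 ALLOC][13-19 FREE][20-20 ALLOC][21-44 FREE]
Op 5: c = malloc(9) -> c = 21; heap: [0-12 ALLOC][13-19 FREE][20-20 ALLOC][21-29 ALLOC][30-44 FREE]
Op 6: d = malloc(14) -> d = 30; heap: [0-12 ALLOC][13-19 FREE][20-20 ALLOC][21-29 ALLOC][30-43 ALLOC][44-44 FREE]
Free blocks: [7 1] total_free=8 largest=7 -> 100*(8-7)/8 = 100/8 = 12.5 -> rounds to 13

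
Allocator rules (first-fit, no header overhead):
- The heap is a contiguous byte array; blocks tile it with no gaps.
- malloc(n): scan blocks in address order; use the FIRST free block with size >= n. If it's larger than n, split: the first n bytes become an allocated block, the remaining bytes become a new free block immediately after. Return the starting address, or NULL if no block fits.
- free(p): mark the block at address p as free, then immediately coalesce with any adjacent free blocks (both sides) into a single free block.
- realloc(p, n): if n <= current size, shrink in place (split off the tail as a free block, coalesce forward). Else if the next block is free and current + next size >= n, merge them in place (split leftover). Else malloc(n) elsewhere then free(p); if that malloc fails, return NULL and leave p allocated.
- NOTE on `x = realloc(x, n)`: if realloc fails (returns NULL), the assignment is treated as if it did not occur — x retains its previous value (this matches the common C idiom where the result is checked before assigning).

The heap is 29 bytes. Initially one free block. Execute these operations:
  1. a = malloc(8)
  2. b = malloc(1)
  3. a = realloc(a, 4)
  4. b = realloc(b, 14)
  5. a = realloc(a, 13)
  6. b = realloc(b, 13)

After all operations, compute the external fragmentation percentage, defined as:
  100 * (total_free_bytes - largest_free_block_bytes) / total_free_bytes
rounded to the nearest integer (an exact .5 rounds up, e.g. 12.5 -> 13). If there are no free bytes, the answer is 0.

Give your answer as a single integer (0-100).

Op 1: a = malloc(8) -> a = 0; heap: [0-7 ALLOC][8-28 FREE]
Op 2: b = malloc(1) -> b = 8; heap: [0-7 ALLOC][8-8 ALLOC][9-28 FREE]
Op 3: a = realloc(a, 4) -> a = 0; heap: [0-3 ALLOC][4-7 FREE][8-8 ALLOC][9-28 FREE]
Op 4: b = realloc(b, 14) -> b = 8; heap: [0-3 ALLOC][4-7 FREE][8-21 ALLOC][22-28 FREE]
Op 5: a = realloc(a, 13) -> NULL (a unchanged); heap: [0-3 ALLOC][4-7 FREE][8-21 ALLOC][22-28 FREE]
Op 6: b = realloc(b, 13) -> b = 8; heap: [0-3 ALLOC][4-7 FREE][8-20 ALLOC][21-28 FREE]
Free blocks: [4 8] total_free=12 largest=8 -> 100*(12-8)/12 = 400/12 ≈ 33.333 -> rounds to 33

Answer: 33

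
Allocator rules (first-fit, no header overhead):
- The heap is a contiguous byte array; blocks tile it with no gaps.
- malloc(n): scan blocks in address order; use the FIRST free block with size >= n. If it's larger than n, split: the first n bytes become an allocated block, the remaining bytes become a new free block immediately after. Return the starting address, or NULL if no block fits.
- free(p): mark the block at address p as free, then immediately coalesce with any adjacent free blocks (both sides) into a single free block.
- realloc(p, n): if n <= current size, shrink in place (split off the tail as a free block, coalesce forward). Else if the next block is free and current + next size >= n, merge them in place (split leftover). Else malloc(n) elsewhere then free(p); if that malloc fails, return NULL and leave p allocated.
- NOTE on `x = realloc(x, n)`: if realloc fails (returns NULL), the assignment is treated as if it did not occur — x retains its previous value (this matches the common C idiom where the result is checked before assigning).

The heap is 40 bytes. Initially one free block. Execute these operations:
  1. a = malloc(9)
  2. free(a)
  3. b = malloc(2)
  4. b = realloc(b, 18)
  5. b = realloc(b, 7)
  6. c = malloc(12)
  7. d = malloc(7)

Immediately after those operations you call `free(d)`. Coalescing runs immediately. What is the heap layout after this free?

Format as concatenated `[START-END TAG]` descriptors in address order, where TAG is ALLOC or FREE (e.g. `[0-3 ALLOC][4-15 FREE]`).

Op 1: a = malloc(9) -> a = 0; heap: [0-8 ALLOC][9-39 FREE]
Op 2: free(a) -> (freed a); heap: [0-39 FREE]
Op 3: b = malloc(2) -> b = 0; heap: [0-1 ALLOC][2-39 FREE]
Op 4: b = realloc(b, 18) -> b = 0; heap: [0-17 ALLOC][18-39 FREE]
Op 5: b = realloc(b, 7) -> b = 0; heap: [0-6 ALLOC][7-39 FREE]
Op 6: c = malloc(12) -> c = 7; heap: [0-6 ALLOC][7-18 ALLOC][19-39 FREE]
Op 7: d = malloc(7) -> d = 19; heap: [0-6 ALLOC][7-18 ALLOC][19-25 ALLOC][26-39 FREE]
free(d): d = 19 -> block [19-25 ALLOC]; mark free, coalesce with adjacent free neighbors -> [0-6 ALLOC][7-18 ALLOC][19-39 FREE]

Answer: [0-6 ALLOC][7-18 ALLOC][19-39 FREE]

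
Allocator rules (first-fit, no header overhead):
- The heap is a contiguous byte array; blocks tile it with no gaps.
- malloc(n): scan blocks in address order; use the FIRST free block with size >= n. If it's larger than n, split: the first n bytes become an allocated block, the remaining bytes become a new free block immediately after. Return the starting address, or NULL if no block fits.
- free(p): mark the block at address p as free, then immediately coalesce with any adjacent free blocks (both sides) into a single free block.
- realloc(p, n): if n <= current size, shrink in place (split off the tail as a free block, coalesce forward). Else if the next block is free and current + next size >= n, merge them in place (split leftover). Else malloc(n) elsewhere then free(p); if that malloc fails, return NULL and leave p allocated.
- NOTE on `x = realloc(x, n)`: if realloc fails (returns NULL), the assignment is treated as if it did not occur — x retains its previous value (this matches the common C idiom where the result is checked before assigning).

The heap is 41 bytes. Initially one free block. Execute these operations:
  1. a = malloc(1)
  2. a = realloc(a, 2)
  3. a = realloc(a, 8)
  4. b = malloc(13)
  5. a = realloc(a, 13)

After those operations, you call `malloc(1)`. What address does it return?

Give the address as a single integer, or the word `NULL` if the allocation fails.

Answer: 0

Derivation:
Op 1: a = malloc(1) -> a = 0; heap: [0-0 ALLOC][1-40 FREE]
Op 2: a = realloc(a, 2) -> a = 0; heap: [0-1 ALLOC][2-40 FREE]
Op 3: a = realloc(a, 8) -> a = 0; heap: [0-7 ALLOC][8-40 FREE]
Op 4: b = malloc(13) -> b = 8; heap: [0-7 ALLOC][8-20 ALLOC][21-40 FREE]
Op 5: a = realloc(a, 13) -> a = 21; heap: [0-7 FREE][8-20 ALLOC][21-33 ALLOC][34-40 FREE]
malloc(1): first-fit scan over [0-7 FREE][8-20 ALLOC][21-33 ALLOC][34-40 FREE] -> 0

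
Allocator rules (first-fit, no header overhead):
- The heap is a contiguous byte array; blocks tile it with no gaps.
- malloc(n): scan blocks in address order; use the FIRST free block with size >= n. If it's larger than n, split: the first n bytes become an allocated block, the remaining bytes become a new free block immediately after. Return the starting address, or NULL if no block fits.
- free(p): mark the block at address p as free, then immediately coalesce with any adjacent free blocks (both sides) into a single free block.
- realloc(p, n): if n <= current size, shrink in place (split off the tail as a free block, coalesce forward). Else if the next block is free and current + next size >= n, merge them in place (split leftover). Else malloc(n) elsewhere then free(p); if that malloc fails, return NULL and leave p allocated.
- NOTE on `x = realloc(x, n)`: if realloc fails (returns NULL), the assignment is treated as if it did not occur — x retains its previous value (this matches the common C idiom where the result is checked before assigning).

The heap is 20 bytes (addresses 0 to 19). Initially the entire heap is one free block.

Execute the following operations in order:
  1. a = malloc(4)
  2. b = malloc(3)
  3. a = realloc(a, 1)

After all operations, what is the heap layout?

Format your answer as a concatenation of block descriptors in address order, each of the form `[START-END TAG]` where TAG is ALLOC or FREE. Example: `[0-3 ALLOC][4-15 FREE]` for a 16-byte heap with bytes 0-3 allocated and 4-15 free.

Op 1: a = malloc(4) -> a = 0; heap: [0-3 ALLOC][4-19 FREE]
Op 2: b = malloc(3) -> b = 4; heap: [0-3 ALLOC][4-6 ALLOC][7-19 FREE]
Op 3: a = realloc(a, 1) -> a = 0; heap: [0-0 ALLOC][1-3 FREE][4-6 ALLOC][7-19 FREE]

Answer: [0-0 ALLOC][1-3 FREE][4-6 ALLOC][7-19 FREE]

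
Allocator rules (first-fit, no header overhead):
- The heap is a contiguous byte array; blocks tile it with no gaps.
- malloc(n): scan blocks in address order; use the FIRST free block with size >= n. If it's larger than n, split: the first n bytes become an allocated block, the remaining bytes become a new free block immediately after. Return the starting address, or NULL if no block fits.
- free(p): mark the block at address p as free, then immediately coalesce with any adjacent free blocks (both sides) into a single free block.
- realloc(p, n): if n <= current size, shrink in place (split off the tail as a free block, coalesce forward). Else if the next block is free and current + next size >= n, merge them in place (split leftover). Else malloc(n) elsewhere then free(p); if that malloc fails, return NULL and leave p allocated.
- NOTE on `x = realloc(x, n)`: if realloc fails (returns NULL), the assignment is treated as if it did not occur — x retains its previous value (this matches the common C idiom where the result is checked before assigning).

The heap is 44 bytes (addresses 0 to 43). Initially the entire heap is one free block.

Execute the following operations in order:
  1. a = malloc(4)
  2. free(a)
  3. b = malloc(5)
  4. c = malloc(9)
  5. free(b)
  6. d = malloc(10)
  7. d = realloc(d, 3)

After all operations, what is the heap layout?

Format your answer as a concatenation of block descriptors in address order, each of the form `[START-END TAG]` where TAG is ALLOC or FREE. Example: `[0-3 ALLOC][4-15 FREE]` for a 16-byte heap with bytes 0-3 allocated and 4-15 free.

Op 1: a = malloc(4) -> a = 0; heap: [0-3 ALLOC][4-43 FREE]
Op 2: free(a) -> (freed a); heap: [0-43 FREE]
Op 3: b = malloc(5) -> b = 0; heap: [0-4 ALLOC][5-43 FREE]
Op 4: c = malloc(9) -> c = 5; heap: [0-4 ALLOC][5-13 ALLOC][14-43 FREE]
Op 5: free(b) -> (freed b); heap: [0-4 FREE][5-13 ALLOC][14-43 FREE]
Op 6: d = malloc(10) -> d = 14; heap: [0-4 FREE][5-13 ALLOC][14-23 ALLOC][24-43 FREE]
Op 7: d = realloc(d, 3) -> d = 14; heap: [0-4 FREE][5-13 ALLOC][14-16 ALLOC][17-43 FREE]

Answer: [0-4 FREE][5-13 ALLOC][14-16 ALLOC][17-43 FREE]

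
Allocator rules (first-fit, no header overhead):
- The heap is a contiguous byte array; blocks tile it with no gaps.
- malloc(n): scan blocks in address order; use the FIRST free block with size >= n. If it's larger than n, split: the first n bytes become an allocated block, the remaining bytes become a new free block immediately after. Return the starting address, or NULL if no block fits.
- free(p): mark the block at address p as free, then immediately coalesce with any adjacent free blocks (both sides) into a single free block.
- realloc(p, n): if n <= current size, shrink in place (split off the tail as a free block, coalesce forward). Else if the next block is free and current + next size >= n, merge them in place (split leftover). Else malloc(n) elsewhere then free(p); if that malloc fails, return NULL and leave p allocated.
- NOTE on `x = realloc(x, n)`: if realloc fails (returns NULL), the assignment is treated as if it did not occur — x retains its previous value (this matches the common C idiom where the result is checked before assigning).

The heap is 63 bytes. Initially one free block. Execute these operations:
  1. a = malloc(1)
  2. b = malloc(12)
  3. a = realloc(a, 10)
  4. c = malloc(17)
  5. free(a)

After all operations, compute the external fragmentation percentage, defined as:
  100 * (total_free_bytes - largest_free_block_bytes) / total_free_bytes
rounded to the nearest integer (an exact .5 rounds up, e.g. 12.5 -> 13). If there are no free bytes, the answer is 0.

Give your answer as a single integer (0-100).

Op 1: a = malloc(1) -> a = 0; heap: [0-0 ALLOC][1-62 FREE]
Op 2: b = malloc(12) -> b = 1; heap: [0-0 ALLOC][1-12 ALLOC][13-62 FREE]
Op 3: a = realloc(a, 10) -> a = 13; heap: [0-0 FREE][1-12 ALLOC][13-22 ALLOC][23-62 FREE]
Op 4: c = malloc(17) -> c = 23; heap: [0-0 FREE][1-12 ALLOC][13-22 ALLOC][23-39 ALLOC][40-62 FREE]
Op 5: free(a) -> (freed a); heap: [0-0 FREE][1-12 ALLOC][13-22 FREE][23-39 ALLOC][40-62 FREE]
Free blocks: [1 10 23] total_free=34 largest=23 -> 100*(34-23)/34 = 1100/34 ≈ 32.353 -> rounds to 32

Answer: 32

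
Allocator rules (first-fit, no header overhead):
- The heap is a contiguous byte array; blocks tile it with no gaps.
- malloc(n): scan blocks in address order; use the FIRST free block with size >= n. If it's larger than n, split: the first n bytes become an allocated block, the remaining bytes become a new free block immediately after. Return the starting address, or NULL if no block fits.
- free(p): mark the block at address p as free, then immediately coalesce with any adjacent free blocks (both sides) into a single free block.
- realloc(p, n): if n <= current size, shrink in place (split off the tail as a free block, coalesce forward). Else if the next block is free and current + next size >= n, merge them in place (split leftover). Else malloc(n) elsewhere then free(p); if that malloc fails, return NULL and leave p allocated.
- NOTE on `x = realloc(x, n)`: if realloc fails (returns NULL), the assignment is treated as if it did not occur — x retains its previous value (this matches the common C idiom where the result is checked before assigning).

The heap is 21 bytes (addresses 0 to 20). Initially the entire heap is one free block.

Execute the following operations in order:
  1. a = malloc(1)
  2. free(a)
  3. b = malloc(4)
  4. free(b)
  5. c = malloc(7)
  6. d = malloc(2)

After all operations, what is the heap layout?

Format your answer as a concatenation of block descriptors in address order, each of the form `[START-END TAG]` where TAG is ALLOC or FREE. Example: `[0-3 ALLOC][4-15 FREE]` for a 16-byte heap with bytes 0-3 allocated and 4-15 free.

Op 1: a = malloc(1) -> a = 0; heap: [0-0 ALLOC][1-20 FREE]
Op 2: free(a) -> (freed a); heap: [0-20 FREE]
Op 3: b = malloc(4) -> b = 0; heap: [0-3 ALLOC][4-20 FREE]
Op 4: free(b) -> (freed b); heap: [0-20 FREE]
Op 5: c = malloc(7) -> c = 0; heap: [0-6 ALLOC][7-20 FREE]
Op 6: d = malloc(2) -> d = 7; heap: [0-6 ALLOC][7-8 ALLOC][9-20 FREE]

Answer: [0-6 ALLOC][7-8 ALLOC][9-20 FREE]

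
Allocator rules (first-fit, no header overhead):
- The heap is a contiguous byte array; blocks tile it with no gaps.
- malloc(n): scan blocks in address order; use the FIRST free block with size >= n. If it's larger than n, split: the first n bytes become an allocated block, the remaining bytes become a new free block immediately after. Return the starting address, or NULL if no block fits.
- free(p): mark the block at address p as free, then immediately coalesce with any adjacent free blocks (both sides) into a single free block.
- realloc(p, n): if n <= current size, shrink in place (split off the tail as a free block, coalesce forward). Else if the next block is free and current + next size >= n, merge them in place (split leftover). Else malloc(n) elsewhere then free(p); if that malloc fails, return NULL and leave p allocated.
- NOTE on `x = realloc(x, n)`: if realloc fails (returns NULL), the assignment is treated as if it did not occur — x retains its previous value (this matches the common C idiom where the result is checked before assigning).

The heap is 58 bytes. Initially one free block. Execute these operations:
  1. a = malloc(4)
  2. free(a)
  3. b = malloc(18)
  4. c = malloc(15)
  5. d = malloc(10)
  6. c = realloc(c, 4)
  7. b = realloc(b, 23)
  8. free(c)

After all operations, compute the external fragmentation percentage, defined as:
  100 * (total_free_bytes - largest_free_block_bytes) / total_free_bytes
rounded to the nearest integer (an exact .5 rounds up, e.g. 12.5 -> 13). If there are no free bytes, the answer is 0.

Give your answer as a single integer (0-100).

Answer: 50

Derivation:
Op 1: a = malloc(4) -> a = 0; heap: [0-3 ALLOC][4-57 FREE]
Op 2: free(a) -> (freed a); heap: [0-57 FREE]
Op 3: b = malloc(18) -> b = 0; heap: [0-17 ALLOC][18-57 FREE]
Op 4: c = malloc(15) -> c = 18; heap: [0-17 ALLOC][18-32 ALLOC][33-57 FREE]
Op 5: d = malloc(10) -> d = 33; heap: [0-17 ALLOC][18-32 ALLOC][33-42 ALLOC][43-57 FREE]
Op 6: c = realloc(c, 4) -> c = 18; heap: [0-17 ALLOC][18-21 ALLOC][22-32 FREE][33-42 ALLOC][43-57 FREE]
Op 7: b = realloc(b, 23) -> NULL (b unchanged); heap: [0-17 ALLOC][18-21 ALLOC][22-32 FREE][33-42 ALLOC][43-57 FREE]
Op 8: free(c) -> (freed c); heap: [0-17 ALLOC][18-32 FREE][33-42 ALLOC][43-57 FREE]
Free blocks: [15 15] total_free=30 largest=15 -> 100*(30-15)/30 = 1500/30 = 50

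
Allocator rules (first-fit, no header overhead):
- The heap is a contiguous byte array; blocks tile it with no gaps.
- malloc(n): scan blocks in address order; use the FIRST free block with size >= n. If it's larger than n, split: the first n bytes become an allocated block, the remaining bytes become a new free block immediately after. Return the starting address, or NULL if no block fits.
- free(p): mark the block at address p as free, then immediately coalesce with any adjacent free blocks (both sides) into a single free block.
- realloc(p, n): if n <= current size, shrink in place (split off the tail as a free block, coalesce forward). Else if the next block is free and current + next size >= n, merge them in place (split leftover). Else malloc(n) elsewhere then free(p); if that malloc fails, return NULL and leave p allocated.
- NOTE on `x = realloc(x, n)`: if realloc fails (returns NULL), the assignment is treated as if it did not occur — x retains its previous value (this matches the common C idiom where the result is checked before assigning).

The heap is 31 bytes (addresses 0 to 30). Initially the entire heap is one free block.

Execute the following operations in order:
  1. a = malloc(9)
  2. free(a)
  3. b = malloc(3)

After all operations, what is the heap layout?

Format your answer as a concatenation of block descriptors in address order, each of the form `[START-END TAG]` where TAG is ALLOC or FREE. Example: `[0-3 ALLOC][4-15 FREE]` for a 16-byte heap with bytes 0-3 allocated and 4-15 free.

Op 1: a = malloc(9) -> a = 0; heap: [0-8 ALLOC][9-30 FREE]
Op 2: free(a) -> (freed a); heap: [0-30 FREE]
Op 3: b = malloc(3) -> b = 0; heap: [0-2 ALLOC][3-30 FREE]

Answer: [0-2 ALLOC][3-30 FREE]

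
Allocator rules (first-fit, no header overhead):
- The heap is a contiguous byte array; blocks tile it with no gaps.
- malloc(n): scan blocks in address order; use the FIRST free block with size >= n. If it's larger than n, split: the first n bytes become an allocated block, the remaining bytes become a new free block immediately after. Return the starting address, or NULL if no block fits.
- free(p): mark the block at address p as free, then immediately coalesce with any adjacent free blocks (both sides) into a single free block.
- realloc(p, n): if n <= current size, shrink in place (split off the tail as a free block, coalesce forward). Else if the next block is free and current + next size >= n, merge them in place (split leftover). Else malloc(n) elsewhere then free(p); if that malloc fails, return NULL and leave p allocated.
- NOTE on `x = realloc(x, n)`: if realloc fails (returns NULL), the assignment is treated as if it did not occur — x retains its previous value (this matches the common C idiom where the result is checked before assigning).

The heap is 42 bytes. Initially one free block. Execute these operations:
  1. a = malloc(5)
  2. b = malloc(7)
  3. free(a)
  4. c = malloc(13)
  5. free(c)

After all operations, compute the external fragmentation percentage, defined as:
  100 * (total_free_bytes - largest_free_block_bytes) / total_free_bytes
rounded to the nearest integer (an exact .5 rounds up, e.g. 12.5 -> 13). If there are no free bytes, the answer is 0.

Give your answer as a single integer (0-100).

Op 1: a = malloc(5) -> a = 0; heap: [0-4 ALLOC][5-41 FREE]
Op 2: b = malloc(7) -> b = 5; heap: [0-4 ALLOC][5-11 ALLOC][12-41 FREE]
Op 3: free(a) -> (freed a); heap: [0-4 FREE][5-11 ALLOC][12-41 FREE]
Op 4: c = malloc(13) -> c = 12; heap: [0-4 FREE][5-11 ALLOC][12-24 ALLOC][25-41 FREE]
Op 5: free(c) -> (freed c); heap: [0-4 FREE][5-11 ALLOC][12-41 FREE]
Free blocks: [5 30] total_free=35 largest=30 -> 100*(35-30)/35 = 500/35 ≈ 14.286 -> rounds to 14

Answer: 14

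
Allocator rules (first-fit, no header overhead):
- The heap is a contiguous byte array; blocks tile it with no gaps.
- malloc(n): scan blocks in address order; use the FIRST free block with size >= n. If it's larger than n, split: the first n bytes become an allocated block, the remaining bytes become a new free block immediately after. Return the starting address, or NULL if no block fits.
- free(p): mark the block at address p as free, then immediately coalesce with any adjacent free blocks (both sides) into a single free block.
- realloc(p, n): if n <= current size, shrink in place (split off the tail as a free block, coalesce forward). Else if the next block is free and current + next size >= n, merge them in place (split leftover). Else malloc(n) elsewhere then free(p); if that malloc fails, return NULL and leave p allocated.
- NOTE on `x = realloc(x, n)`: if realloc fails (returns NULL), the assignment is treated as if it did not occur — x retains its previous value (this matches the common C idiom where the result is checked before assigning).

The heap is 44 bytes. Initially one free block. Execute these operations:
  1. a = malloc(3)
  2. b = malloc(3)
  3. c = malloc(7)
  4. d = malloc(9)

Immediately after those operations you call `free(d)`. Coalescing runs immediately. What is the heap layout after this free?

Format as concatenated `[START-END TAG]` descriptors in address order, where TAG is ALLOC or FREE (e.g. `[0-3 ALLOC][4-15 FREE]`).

Op 1: a = malloc(3) -> a = 0; heap: [0-2 ALLOC][3-43 FREE]
Op 2: b = malloc(3) -> b = 3; heap: [0-2 ALLOC][3-5 ALLOC][6-43 FREE]
Op 3: c = malloc(7) -> c = 6; heap: [0-2 ALLOC][3-5 ALLOC][6-12 ALLOC][13-43 FREE]
Op 4: d = malloc(9) -> d = 13; heap: [0-2 ALLOC][3-5 ALLOC][6-12 ALLOC][13-21 ALLOC][22-43 FREE]
free(d): d = 13 -> block [13-21 ALLOC]; mark free, coalesce with adjacent free neighbors -> [0-2 ALLOC][3-5 ALLOC][6-12 ALLOC][13-43 FREE]

Answer: [0-2 ALLOC][3-5 ALLOC][6-12 ALLOC][13-43 FREE]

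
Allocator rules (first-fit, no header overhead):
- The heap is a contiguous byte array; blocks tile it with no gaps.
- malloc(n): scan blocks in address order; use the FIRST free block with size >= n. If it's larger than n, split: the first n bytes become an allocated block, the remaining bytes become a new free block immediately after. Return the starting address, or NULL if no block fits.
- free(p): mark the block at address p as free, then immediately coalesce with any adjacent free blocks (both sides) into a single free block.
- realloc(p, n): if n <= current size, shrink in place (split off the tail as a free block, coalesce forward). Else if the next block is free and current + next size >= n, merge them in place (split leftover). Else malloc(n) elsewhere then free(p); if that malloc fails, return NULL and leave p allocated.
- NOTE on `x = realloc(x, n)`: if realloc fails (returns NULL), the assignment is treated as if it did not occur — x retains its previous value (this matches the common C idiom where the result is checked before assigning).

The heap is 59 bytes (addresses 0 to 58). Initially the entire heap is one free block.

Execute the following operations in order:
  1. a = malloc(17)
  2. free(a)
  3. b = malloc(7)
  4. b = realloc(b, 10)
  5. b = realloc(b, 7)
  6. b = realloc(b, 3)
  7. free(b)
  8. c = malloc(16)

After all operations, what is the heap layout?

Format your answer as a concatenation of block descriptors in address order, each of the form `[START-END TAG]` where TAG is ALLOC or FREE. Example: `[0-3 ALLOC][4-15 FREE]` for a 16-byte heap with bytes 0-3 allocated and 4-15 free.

Answer: [0-15 ALLOC][16-58 FREE]

Derivation:
Op 1: a = malloc(17) -> a = 0; heap: [0-16 ALLOC][17-58 FREE]
Op 2: free(a) -> (freed a); heap: [0-58 FREE]
Op 3: b = malloc(7) -> b = 0; heap: [0-6 ALLOC][7-58 FREE]
Op 4: b = realloc(b, 10) -> b = 0; heap: [0-9 ALLOC][10-58 FREE]
Op 5: b = realloc(b, 7) -> b = 0; heap: [0-6 ALLOC][7-58 FREE]
Op 6: b = realloc(b, 3) -> b = 0; heap: [0-2 ALLOC][3-58 FREE]
Op 7: free(b) -> (freed b); heap: [0-58 FREE]
Op 8: c = malloc(16) -> c = 0; heap: [0-15 ALLOC][16-58 FREE]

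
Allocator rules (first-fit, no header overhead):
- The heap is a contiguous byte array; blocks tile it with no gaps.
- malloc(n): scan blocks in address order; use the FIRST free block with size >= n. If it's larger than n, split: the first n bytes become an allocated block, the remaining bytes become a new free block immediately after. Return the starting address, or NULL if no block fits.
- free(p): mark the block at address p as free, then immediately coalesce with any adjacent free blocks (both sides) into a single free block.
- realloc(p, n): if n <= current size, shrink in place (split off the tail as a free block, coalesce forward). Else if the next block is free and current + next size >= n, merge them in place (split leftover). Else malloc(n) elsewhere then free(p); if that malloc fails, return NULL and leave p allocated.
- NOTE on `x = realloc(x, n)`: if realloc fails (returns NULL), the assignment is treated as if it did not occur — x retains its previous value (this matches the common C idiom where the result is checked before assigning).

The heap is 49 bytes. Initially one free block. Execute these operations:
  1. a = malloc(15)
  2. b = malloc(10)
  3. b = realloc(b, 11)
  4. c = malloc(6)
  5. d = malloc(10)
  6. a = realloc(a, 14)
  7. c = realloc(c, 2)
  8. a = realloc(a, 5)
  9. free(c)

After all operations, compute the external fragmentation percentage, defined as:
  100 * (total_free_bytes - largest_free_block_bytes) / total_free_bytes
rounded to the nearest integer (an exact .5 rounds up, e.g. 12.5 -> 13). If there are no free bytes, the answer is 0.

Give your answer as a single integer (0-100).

Answer: 57

Derivation:
Op 1: a = malloc(15) -> a = 0; heap: [0-14 ALLOC][15-48 FREE]
Op 2: b = malloc(10) -> b = 15; heap: [0-14 ALLOC][15-24 ALLOC][25-48 FREE]
Op 3: b = realloc(b, 11) -> b = 15; heap: [0-14 ALLOC][15-25 ALLOC][26-48 FREE]
Op 4: c = malloc(6) -> c = 26; heap: [0-14 ALLOC][15-25 ALLOC][26-31 ALLOC][32-48 FREE]
Op 5: d = malloc(10) -> d = 32; heap: [0-14 ALLOC][15-25 ALLOC][26-31 ALLOC][32-41 ALLOC][42-48 FREE]
Op 6: a = realloc(a, 14) -> a = 0; heap: [0-13 ALLOC][14-14 FREE][15-25 ALLOC][26-31 ALLOC][32-41 ALLOC][42-48 FREE]
Op 7: c = realloc(c, 2) -> c = 26; heap: [0-13 ALLOC][14-14 FREE][15-25 ALLOC][26-27 ALLOC][28-31 FREE][32-41 ALLOC][42-48 FREE]
Op 8: a = realloc(a, 5) -> a = 0; heap: [0-4 ALLOC][5-14 FREE][15-25 ALLOC][26-27 ALLOC][28-31 FREE][32-41 ALLOC][42-48 FREE]
Op 9: free(c) -> (freed c); heap: [0-4 ALLOC][5-14 FREE][15-25 ALLOC][26-31 FREE][32-41 ALLOC][42-48 FREE]
Free blocks: [10 6 7] total_free=23 largest=10 -> 100*(23-10)/23 = 1300/23 ≈ 56.522 -> rounds to 57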